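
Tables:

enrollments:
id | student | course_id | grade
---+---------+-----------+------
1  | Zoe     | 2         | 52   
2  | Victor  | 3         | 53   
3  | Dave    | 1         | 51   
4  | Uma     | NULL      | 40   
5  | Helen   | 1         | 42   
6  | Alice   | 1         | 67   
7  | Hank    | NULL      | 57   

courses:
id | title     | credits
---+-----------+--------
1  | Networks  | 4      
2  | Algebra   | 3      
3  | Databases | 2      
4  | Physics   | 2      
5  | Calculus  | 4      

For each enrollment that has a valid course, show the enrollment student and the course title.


INNER JOIN keeps only enrollments rows whose course_id matches an id in courses. Walk through each enrollment:
  - enrollment 1 (Zoe): course_id=2 -> matches Algebra
  - enrollment 2 (Victor): course_id=3 -> matches Databases
  - enrollment 3 (Dave): course_id=1 -> matches Networks
  - enrollment 4 (Uma): course_id=NULL, no match -> dropped
  - enrollment 5 (Helen): course_id=1 -> matches Networks
  - enrollment 6 (Alice): course_id=1 -> matches Networks
  - enrollment 7 (Hank): course_id=NULL, no match -> dropped
So 2 of 7 rows are dropped.

SQL:
SELECT a.student, b.title AS course
FROM enrollments a
INNER JOIN courses b ON a.course_id = b.id

Result:
student | course   
--------+----------
Zoe     | Algebra  
Victor  | Databases
Dave    | Networks 
Helen   | Networks 
Alice   | Networks 


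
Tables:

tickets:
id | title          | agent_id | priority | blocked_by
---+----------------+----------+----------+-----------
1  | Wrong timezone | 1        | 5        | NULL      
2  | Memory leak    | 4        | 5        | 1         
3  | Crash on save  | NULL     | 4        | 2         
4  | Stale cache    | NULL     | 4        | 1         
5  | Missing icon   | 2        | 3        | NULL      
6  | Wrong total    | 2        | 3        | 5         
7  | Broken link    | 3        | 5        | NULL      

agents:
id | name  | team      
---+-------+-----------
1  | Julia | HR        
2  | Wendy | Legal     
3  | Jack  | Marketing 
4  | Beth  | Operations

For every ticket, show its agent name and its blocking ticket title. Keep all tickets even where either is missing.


Two LEFT JOINs from the same base table tickets: one to agents via agent_id, one to tickets itself via blocked_by. Both are LEFT so every ticket is preserved.
Match against agents:
  - ticket 1 (Wrong timezone): agent_id=1 -> matches Julia
  - ticket 2 (Memory leak): agent_id=4 -> matches Beth
  - ticket 3 (Crash on save): agent_id=NULL, no match -> kept with NULL
  - ticket 4 (Stale cache): agent_id=NULL, no match -> kept with NULL
  - ticket 5 (Missing icon): agent_id=2 -> matches Wendy
  - ticket 6 (Wrong total): agent_id=2 -> matches Wendy
  - ticket 7 (Broken link): agent_id=3 -> matches Jack
Match against tickets (self):
  - ticket 1 (Wrong timezone): blocked_by=NULL -> NULL
  - ticket 2 (Memory leak): blocked_by=1 -> Wrong timezone
  - ticket 3 (Crash on save): blocked_by=2 -> Memory leak
  - ticket 4 (Stale cache): blocked_by=1 -> Wrong timezone
  - ticket 5 (Missing icon): blocked_by=NULL -> NULL
  - ticket 6 (Wrong total): blocked_by=5 -> Missing icon
  - ticket 7 (Broken link): blocked_by=NULL -> NULL

SQL:
SELECT a.title, b.name AS agent, c.title AS blocked_by
FROM tickets a
LEFT JOIN agents b ON a.agent_id = b.id
LEFT JOIN tickets c ON a.blocked_by = c.id

Result:
title          | agent | blocked_by    
---------------+-------+---------------
Wrong timezone | Julia | NULL          
Memory leak    | Beth  | Wrong timezone
Crash on save  | NULL  | Memory leak   
Stale cache    | NULL  | Wrong timezone
Missing icon   | Wendy | NULL          
Wrong total    | Wendy | Missing icon  
Broken link    | Jack  | NULL          


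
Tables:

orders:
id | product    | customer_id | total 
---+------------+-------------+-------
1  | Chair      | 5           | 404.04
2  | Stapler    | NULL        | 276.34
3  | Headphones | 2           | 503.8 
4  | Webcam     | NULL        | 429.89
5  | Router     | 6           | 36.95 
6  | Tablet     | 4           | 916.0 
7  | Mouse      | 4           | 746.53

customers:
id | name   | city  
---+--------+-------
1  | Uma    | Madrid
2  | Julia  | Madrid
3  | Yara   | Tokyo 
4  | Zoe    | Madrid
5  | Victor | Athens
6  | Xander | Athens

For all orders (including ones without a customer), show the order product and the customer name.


LEFT JOIN keeps every row from orders (the left table); where customer_id has no match in customers, the customer columns become NULL. Walk through each order:
  - order 1 (Chair): customer_id=5 -> matches Victor
  - order 2 (Stapler): customer_id=NULL, no match -> kept with NULL
  - order 3 (Headphones): customer_id=2 -> matches Julia
  - order 4 (Webcam): customer_id=NULL, no match -> kept with NULL
  - order 5 (Router): customer_id=6 -> matches Xander
  - order 6 (Tablet): customer_id=4 -> matches Zoe
  - order 7 (Mouse): customer_id=4 -> matches Zoe
All 7 rows appear; 2 have NULL customer.

SQL:
SELECT a.product, b.name AS customer
FROM orders a
LEFT JOIN customers b ON a.customer_id = b.id

Result:
product    | customer
-----------+---------
Chair      | Victor  
Stapler    | NULL    
Headphones | Julia   
Webcam     | NULL    
Router     | Xander  
Tablet     | Zoe     
Mouse      | Zoe     


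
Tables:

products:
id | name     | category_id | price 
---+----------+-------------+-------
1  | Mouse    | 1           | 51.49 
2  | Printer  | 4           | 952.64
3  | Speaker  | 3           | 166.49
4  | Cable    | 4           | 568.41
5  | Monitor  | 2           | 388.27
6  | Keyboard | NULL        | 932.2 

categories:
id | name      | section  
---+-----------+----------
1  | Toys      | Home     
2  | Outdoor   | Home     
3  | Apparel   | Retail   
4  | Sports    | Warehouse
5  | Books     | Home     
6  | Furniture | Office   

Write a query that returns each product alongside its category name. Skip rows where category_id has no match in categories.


INNER JOIN keeps only products rows whose category_id matches an id in categories. Walk through each product:
  - product 1 (Mouse): category_id=1 -> matches Toys
  - product 2 (Printer): category_id=4 -> matches Sports
  - product 3 (Speaker): category_id=3 -> matches Apparel
  - product 4 (Cable): category_id=4 -> matches Sports
  - product 5 (Monitor): category_id=2 -> matches Outdoor
  - product 6 (Keyboard): category_id=NULL, no match -> dropped
So 1 of 6 rows is dropped.

SQL:
SELECT a.name, b.name AS category
FROM products a
INNER JOIN categories b ON a.category_id = b.id

Result:
name    | category
--------+---------
Mouse   | Toys    
Printer | Sports  
Speaker | Apparel 
Cable   | Sports  
Monitor | Outdoor 


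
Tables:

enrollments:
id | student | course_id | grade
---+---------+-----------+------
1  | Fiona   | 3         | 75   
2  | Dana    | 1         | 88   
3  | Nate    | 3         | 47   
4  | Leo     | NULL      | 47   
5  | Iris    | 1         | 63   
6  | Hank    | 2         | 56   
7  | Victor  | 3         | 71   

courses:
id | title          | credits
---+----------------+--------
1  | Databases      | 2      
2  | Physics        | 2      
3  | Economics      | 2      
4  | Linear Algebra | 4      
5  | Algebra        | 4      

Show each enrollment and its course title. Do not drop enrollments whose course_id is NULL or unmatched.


LEFT JOIN keeps every row from enrollments (the left table); where course_id has no match in courses, the course columns become NULL. Walk through each enrollment:
  - enrollment 1 (Fiona): course_id=3 -> matches Economics
  - enrollment 2 (Dana): course_id=1 -> matches Databases
  - enrollment 3 (Nate): course_id=3 -> matches Economics
  - enrollment 4 (Leo): course_id=NULL, no match -> kept with NULL
  - enrollment 5 (Iris): course_id=1 -> matches Databases
  - enrollment 6 (Hank): course_id=2 -> matches Physics
  - enrollment 7 (Victor): course_id=3 -> matches Economics
All 7 rows appear; 1 has NULL course.

SQL:
SELECT a.student, b.title AS course
FROM enrollments a
LEFT JOIN courses b ON a.course_id = b.id

Result:
student | course   
--------+----------
Fiona   | Economics
Dana    | Databases
Nate    | Economics
Leo     | NULL     
Iris    | Databases
Hank    | Physics  
Victor  | Economics


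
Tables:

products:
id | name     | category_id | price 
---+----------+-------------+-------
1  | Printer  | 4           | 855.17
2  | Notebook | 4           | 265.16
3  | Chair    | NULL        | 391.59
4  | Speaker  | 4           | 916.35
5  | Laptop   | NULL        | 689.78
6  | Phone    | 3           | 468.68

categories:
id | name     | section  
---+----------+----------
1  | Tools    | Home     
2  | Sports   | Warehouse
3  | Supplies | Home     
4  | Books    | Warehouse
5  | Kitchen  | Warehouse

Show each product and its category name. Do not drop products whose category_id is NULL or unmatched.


LEFT JOIN keeps every row from products (the left table); where category_id has no match in categories, the category columns become NULL. Walk through each product:
  - product 1 (Printer): category_id=4 -> matches Books
  - product 2 (Notebook): category_id=4 -> matches Books
  - product 3 (Chair): category_id=NULL, no match -> kept with NULL
  - product 4 (Speaker): category_id=4 -> matches Books
  - product 5 (Laptop): category_id=NULL, no match -> kept with NULL
  - product 6 (Phone): category_id=3 -> matches Supplies
All 6 rows appear; 2 have NULL category.

SQL:
SELECT a.name, b.name AS category
FROM products a
LEFT JOIN categories b ON a.category_id = b.id

Result:
name     | category
---------+---------
Printer  | Books   
Notebook | Books   
Chair    | NULL    
Speaker  | Books   
Laptop   | NULL    
Phone    | Supplies


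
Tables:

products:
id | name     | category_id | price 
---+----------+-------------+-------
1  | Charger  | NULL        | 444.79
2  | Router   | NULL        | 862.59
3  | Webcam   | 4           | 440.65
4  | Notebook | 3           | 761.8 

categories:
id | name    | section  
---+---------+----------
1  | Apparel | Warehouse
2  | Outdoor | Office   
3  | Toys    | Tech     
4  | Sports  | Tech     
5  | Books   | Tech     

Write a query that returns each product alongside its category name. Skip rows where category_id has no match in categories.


INNER JOIN keeps only products rows whose category_id matches an id in categories. Walk through each product:
  - product 1 (Charger): category_id=NULL, no match -> dropped
  - product 2 (Router): category_id=NULL, no match -> dropped
  - product 3 (Webcam): category_id=4 -> matches Sports
  - product 4 (Notebook): category_id=3 -> matches Toys
So 2 of 4 rows are dropped.

SQL:
SELECT a.name, b.name AS category
FROM products a
INNER JOIN categories b ON a.category_id = b.id

Result:
name     | category
---------+---------
Webcam   | Sports  
Notebook | Toys    


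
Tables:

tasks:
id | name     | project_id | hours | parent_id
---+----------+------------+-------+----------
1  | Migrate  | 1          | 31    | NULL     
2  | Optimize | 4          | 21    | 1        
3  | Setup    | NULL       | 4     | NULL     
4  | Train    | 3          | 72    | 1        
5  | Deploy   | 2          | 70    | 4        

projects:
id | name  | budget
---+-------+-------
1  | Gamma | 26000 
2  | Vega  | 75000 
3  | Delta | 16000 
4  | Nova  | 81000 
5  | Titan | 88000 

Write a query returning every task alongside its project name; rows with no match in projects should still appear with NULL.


LEFT JOIN keeps every row from tasks (the left table); where project_id has no match in projects, the project columns become NULL. Walk through each task:
  - task 1 (Migrate): project_id=1 -> matches Gamma
  - task 2 (Optimize): project_id=4 -> matches Nova
  - task 3 (Setup): project_id=NULL, no match -> kept with NULL
  - task 4 (Train): project_id=3 -> matches Delta
  - task 5 (Deploy): project_id=2 -> matches Vega
All 5 rows appear; 1 has NULL project.

SQL:
SELECT a.name, b.name AS project
FROM tasks a
LEFT JOIN projects b ON a.project_id = b.id

Result:
name     | project
---------+--------
Migrate  | Gamma  
Optimize | Nova   
Setup    | NULL   
Train    | Delta  
Deploy   | Vega   


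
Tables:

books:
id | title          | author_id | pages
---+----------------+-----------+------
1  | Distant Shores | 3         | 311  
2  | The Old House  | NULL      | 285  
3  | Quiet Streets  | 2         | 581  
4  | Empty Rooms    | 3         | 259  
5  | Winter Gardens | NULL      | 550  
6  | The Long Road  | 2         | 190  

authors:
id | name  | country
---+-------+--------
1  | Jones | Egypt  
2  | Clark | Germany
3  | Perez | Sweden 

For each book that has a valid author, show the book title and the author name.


INNER JOIN keeps only books rows whose author_id matches an id in authors. Walk through each book:
  - book 1 (Distant Shores): author_id=3 -> matches Perez
  - book 2 (The Old House): author_id=NULL, no match -> dropped
  - book 3 (Quiet Streets): author_id=2 -> matches Clark
  - book 4 (Empty Rooms): author_id=3 -> matches Perez
  - book 5 (Winter Gardens): author_id=NULL, no match -> dropped
  - book 6 (The Long Road): author_id=2 -> matches Clark
So 2 of 6 rows are dropped.

SQL:
SELECT a.title, b.name AS author
FROM books a
INNER JOIN authors b ON a.author_id = b.id

Result:
title          | author
---------------+-------
Distant Shores | Perez 
Quiet Streets  | Clark 
Empty Rooms    | Perez 
The Long Road  | Clark 


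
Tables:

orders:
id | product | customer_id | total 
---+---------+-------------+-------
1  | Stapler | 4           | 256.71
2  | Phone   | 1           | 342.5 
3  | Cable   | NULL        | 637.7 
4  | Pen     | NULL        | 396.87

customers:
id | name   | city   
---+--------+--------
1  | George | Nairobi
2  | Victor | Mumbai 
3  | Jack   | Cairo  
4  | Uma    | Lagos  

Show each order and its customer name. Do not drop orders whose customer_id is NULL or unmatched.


LEFT JOIN keeps every row from orders (the left table); where customer_id has no match in customers, the customer columns become NULL. Walk through each order:
  - order 1 (Stapler): customer_id=4 -> matches Uma
  - order 2 (Phone): customer_id=1 -> matches George
  - order 3 (Cable): customer_id=NULL, no match -> kept with NULL
  - order 4 (Pen): customer_id=NULL, no match -> kept with NULL
All 4 rows appear; 2 have NULL customer.

SQL:
SELECT a.product, b.name AS customer
FROM orders a
LEFT JOIN customers b ON a.customer_id = b.id

Result:
product | customer
--------+---------
Stapler | Uma     
Phone   | George  
Cable   | NULL    
Pen     | NULL    


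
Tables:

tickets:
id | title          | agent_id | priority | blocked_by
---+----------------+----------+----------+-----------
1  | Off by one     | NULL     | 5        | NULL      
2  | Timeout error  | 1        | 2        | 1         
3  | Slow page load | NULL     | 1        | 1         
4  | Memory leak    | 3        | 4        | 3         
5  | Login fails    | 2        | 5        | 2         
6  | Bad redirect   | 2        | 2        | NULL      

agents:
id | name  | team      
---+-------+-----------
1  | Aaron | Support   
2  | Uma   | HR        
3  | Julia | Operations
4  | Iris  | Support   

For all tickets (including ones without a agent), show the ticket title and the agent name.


LEFT JOIN keeps every row from tickets (the left table); where agent_id has no match in agents, the agent columns become NULL. Walk through each ticket:
  - ticket 1 (Off by one): agent_id=NULL, no match -> kept with NULL
  - ticket 2 (Timeout error): agent_id=1 -> matches Aaron
  - ticket 3 (Slow page load): agent_id=NULL, no match -> kept with NULL
  - ticket 4 (Memory leak): agent_id=3 -> matches Julia
  - ticket 5 (Login fails): agent_id=2 -> matches Uma
  - ticket 6 (Bad redirect): agent_id=2 -> matches Uma
All 6 rows appear; 2 have NULL agent.

SQL:
SELECT a.title, b.name AS agent
FROM tickets a
LEFT JOIN agents b ON a.agent_id = b.id

Result:
title          | agent
---------------+------
Off by one     | NULL 
Timeout error  | Aaron
Slow page load | NULL 
Memory leak    | Julia
Login fails    | Uma  
Bad redirect   | Uma  


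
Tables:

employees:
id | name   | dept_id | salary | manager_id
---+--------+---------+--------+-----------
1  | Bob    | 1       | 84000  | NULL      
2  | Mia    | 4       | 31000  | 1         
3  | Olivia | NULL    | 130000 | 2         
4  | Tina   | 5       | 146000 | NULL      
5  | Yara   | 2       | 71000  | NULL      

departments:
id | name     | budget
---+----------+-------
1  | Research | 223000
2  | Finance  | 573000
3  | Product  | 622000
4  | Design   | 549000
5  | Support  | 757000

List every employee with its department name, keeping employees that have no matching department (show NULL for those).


LEFT JOIN keeps every row from employees (the left table); where dept_id has no match in departments, the department columns become NULL. Walk through each employee:
  - employee 1 (Bob): dept_id=1 -> matches Research
  - employee 2 (Mia): dept_id=4 -> matches Design
  - employee 3 (Olivia): dept_id=NULL, no match -> kept with NULL
  - employee 4 (Tina): dept_id=5 -> matches Support
  - employee 5 (Yara): dept_id=2 -> matches Finance
All 5 rows appear; 1 has NULL department.

SQL:
SELECT a.name, b.name AS department
FROM employees a
LEFT JOIN departments b ON a.dept_id = b.id

Result:
name   | department
-------+-----------
Bob    | Research  
Mia    | Design    
Olivia | NULL      
Tina   | Support   
Yara   | Finance   


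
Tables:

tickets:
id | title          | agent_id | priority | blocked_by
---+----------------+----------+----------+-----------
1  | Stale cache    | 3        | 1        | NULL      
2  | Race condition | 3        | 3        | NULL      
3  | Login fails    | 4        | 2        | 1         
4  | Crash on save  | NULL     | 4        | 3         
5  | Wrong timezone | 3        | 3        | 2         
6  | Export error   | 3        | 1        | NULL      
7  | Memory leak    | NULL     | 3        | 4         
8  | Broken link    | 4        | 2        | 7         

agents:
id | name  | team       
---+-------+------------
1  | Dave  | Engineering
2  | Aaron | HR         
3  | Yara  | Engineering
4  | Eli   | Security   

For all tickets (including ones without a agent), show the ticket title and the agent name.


LEFT JOIN keeps every row from tickets (the left table); where agent_id has no match in agents, the agent columns become NULL. Walk through each ticket:
  - ticket 1 (Stale cache): agent_id=3 -> matches Yara
  - ticket 2 (Race condition): agent_id=3 -> matches Yara
  - ticket 3 (Login fails): agent_id=4 -> matches Eli
  - ticket 4 (Crash on save): agent_id=NULL, no match -> kept with NULL
  - ticket 5 (Wrong timezone): agent_id=3 -> matches Yara
  - ticket 6 (Export error): agent_id=3 -> matches Yara
  - ticket 7 (Memory leak): agent_id=NULL, no match -> kept with NULL
  - ticket 8 (Broken link): agent_id=4 -> matches Eli
All 8 rows appear; 2 have NULL agent.

SQL:
SELECT a.title, b.name AS agent
FROM tickets a
LEFT JOIN agents b ON a.agent_id = b.id

Result:
title          | agent
---------------+------
Stale cache    | Yara 
Race condition | Yara 
Login fails    | Eli  
Crash on save  | NULL 
Wrong timezone | Yara 
Export error   | Yara 
Memory leak    | NULL 
Broken link    | Eli  


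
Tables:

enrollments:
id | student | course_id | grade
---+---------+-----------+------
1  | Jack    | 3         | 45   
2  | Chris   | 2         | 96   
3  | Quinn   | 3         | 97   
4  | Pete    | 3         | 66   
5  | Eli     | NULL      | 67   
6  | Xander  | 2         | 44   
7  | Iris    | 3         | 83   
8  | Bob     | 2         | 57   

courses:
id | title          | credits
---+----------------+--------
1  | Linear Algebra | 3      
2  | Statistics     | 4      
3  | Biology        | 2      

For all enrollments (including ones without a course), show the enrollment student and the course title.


LEFT JOIN keeps every row from enrollments (the left table); where course_id has no match in courses, the course columns become NULL. Walk through each enrollment:
  - enrollment 1 (Jack): course_id=3 -> matches Biology
  - enrollment 2 (Chris): course_id=2 -> matches Statistics
  - enrollment 3 (Quinn): course_id=3 -> matches Biology
  - enrollment 4 (Pete): course_id=3 -> matches Biology
  - enrollment 5 (Eli): course_id=NULL, no match -> kept with NULL
  - enrollment 6 (Xander): course_id=2 -> matches Statistics
  - enrollment 7 (Iris): course_id=3 -> matches Biology
  - enrollment 8 (Bob): course_id=2 -> matches Statistics
All 8 rows appear; 1 has NULL course.

SQL:
SELECT a.student, b.title AS course
FROM enrollments a
LEFT JOIN courses b ON a.course_id = b.id

Result:
student | course    
--------+-----------
Jack    | Biology   
Chris   | Statistics
Quinn   | Biology   
Pete    | Biology   
Eli     | NULL      
Xander  | Statistics
Iris    | Biology   
Bob     | Statistics


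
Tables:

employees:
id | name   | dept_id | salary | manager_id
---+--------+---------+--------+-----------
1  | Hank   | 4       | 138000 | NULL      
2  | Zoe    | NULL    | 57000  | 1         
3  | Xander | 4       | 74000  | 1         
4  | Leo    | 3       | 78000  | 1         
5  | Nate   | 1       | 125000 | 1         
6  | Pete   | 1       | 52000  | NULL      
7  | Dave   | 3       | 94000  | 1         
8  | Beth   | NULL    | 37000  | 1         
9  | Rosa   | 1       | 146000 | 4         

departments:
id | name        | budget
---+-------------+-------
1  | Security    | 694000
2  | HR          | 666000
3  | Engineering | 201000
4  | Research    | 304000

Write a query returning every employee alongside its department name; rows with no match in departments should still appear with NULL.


LEFT JOIN keeps every row from employees (the left table); where dept_id has no match in departments, the department columns become NULL. Walk through each employee:
  - employee 1 (Hank): dept_id=4 -> matches Research
  - employee 2 (Zoe): dept_id=NULL, no match -> kept with NULL
  - employee 3 (Xander): dept_id=4 -> matches Research
  - employee 4 (Leo): dept_id=3 -> matches Engineering
  - employee 5 (Nate): dept_id=1 -> matches Security
  - employee 6 (Pete): dept_id=1 -> matches Security
  - employee 7 (Dave): dept_id=3 -> matches Engineering
  - employee 8 (Beth): dept_id=NULL, no match -> kept with NULL
  - employee 9 (Rosa): dept_id=1 -> matches Security
All 9 rows appear; 2 have NULL department.

SQL:
SELECT a.name, b.name AS department
FROM employees a
LEFT JOIN departments b ON a.dept_id = b.id

Result:
name   | department 
-------+------------
Hank   | Research   
Zoe    | NULL       
Xander | Research   
Leo    | Engineering
Nate   | Security   
Pete   | Security   
Dave   | Engineering
Beth   | NULL       
Rosa   | Security   


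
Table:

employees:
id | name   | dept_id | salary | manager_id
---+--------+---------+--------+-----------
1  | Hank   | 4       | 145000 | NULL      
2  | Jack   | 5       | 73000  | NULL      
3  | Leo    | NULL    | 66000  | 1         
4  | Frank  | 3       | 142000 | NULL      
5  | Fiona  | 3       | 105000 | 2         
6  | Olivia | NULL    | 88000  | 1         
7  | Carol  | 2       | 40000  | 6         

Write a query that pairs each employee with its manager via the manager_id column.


This is a self-join: employees is joined to a second copy of itself, matching each row's manager_id to another row's id. Use LEFT JOIN so rows with manager_id=NULL are kept.
  - employee 1 (Hank): manager_id=NULL -> NULL
  - employee 2 (Jack): manager_id=NULL -> NULL
  - employee 3 (Leo): manager_id=1 -> Hank
  - employee 4 (Frank): manager_id=NULL -> NULL
  - employee 5 (Fiona): manager_id=2 -> Jack
  - employee 6 (Olivia): manager_id=1 -> Hank
  - employee 7 (Carol): manager_id=6 -> Olivia

SQL:
SELECT a.name AS item, b.name AS manager
FROM employees a
LEFT JOIN employees b ON a.manager_id = b.id

Result:
item   | manager
-------+--------
Hank   | NULL   
Jack   | NULL   
Leo    | Hank   
Frank  | NULL   
Fiona  | Jack   
Olivia | Hank   
Carol  | Olivia 


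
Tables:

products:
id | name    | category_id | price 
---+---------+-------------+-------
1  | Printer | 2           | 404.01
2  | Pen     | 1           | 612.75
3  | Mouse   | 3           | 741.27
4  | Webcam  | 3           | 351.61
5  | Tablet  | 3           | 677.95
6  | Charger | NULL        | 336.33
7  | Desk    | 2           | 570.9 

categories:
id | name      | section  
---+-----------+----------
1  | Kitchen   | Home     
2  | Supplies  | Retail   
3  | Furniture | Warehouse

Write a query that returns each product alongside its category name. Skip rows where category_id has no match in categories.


INNER JOIN keeps only products rows whose category_id matches an id in categories. Walk through each product:
  - product 1 (Printer): category_id=2 -> matches Supplies
  - product 2 (Pen): category_id=1 -> matches Kitchen
  - product 3 (Mouse): category_id=3 -> matches Furniture
  - product 4 (Webcam): category_id=3 -> matches Furniture
  - product 5 (Tablet): category_id=3 -> matches Furniture
  - product 6 (Charger): category_id=NULL, no match -> dropped
  - product 7 (Desk): category_id=2 -> matches Supplies
So 1 of 7 rows is dropped.

SQL:
SELECT a.name, b.name AS category
FROM products a
INNER JOIN categories b ON a.category_id = b.id

Result:
name    | category 
--------+----------
Printer | Supplies 
Pen     | Kitchen  
Mouse   | Furniture
Webcam  | Furniture
Tablet  | Furniture
Desk    | Supplies 


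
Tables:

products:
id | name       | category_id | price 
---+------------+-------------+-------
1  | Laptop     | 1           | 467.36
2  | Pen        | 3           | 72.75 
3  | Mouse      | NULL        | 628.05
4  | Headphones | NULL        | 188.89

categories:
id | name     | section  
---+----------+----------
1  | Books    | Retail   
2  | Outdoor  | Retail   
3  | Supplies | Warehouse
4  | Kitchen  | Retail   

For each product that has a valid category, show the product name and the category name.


INNER JOIN keeps only products rows whose category_id matches an id in categories. Walk through each product:
  - product 1 (Laptop): category_id=1 -> matches Books
  - product 2 (Pen): category_id=3 -> matches Supplies
  - product 3 (Mouse): category_id=NULL, no match -> dropped
  - product 4 (Headphones): category_id=NULL, no match -> dropped
So 2 of 4 rows are dropped.

SQL:
SELECT a.name, b.name AS category
FROM products a
INNER JOIN categories b ON a.category_id = b.id

Result:
name   | category
-------+---------
Laptop | Books   
Pen    | Supplies


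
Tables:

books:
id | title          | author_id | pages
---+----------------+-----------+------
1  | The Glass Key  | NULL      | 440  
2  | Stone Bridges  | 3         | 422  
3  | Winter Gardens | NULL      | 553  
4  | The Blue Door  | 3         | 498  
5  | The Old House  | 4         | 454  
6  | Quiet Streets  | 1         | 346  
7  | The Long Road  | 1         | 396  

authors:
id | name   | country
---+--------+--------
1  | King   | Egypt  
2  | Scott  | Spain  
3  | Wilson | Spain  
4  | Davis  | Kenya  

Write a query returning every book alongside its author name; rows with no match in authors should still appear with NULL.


LEFT JOIN keeps every row from books (the left table); where author_id has no match in authors, the author columns become NULL. Walk through each book:
  - book 1 (The Glass Key): author_id=NULL, no match -> kept with NULL
  - book 2 (Stone Bridges): author_id=3 -> matches Wilson
  - book 3 (Winter Gardens): author_id=NULL, no match -> kept with NULL
  - book 4 (The Blue Door): author_id=3 -> matches Wilson
  - book 5 (The Old House): author_id=4 -> matches Davis
  - book 6 (Quiet Streets): author_id=1 -> matches King
  - book 7 (The Long Road): author_id=1 -> matches King
All 7 rows appear; 2 have NULL author.

SQL:
SELECT a.title, b.name AS author
FROM books a
LEFT JOIN authors b ON a.author_id = b.id

Result:
title          | author
---------------+-------
The Glass Key  | NULL  
Stone Bridges  | Wilson
Winter Gardens | NULL  
The Blue Door  | Wilson
The Old House  | Davis 
Quiet Streets  | King  
The Long Road  | King  


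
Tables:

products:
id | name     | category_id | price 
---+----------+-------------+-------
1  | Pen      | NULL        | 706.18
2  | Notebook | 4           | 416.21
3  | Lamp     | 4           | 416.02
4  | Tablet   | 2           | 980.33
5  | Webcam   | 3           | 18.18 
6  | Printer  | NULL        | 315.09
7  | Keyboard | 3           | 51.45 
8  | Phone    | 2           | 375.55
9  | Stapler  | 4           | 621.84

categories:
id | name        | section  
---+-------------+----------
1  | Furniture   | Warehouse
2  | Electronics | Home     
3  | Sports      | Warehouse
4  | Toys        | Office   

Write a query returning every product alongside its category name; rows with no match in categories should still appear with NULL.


LEFT JOIN keeps every row from products (the left table); where category_id has no match in categories, the category columns become NULL. Walk through each product:
  - product 1 (Pen): category_id=NULL, no match -> kept with NULL
  - product 2 (Notebook): category_id=4 -> matches Toys
  - product 3 (Lamp): category_id=4 -> matches Toys
  - product 4 (Tablet): category_id=2 -> matches Electronics
  - product 5 (Webcam): category_id=3 -> matches Sports
  - product 6 (Printer): category_id=NULL, no match -> kept with NULL
  - product 7 (Keyboard): category_id=3 -> matches Sports
  - product 8 (Phone): category_id=2 -> matches Electronics
  - product 9 (Stapler): category_id=4 -> matches Toys
All 9 rows appear; 2 have NULL category.

SQL:
SELECT a.name, b.name AS category
FROM products a
LEFT JOIN categories b ON a.category_id = b.id

Result:
name     | category   
---------+------------
Pen      | NULL       
Notebook | Toys       
Lamp     | Toys       
Tablet   | Electronics
Webcam   | Sports     
Printer  | NULL       
Keyboard | Sports     
Phone    | Electronics
Stapler  | Toys       


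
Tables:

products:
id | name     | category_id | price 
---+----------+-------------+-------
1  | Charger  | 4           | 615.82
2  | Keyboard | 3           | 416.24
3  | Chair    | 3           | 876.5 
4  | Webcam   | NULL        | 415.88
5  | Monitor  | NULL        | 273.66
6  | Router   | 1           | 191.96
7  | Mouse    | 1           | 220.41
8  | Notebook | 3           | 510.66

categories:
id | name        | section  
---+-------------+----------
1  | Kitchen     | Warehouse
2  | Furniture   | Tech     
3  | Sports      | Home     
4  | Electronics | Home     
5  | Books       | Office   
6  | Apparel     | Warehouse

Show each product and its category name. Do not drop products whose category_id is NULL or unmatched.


LEFT JOIN keeps every row from products (the left table); where category_id has no match in categories, the category columns become NULL. Walk through each product:
  - product 1 (Charger): category_id=4 -> matches Electronics
  - product 2 (Keyboard): category_id=3 -> matches Sports
  - product 3 (Chair): category_id=3 -> matches Sports
  - product 4 (Webcam): category_id=NULL, no match -> kept with NULL
  - product 5 (Monitor): category_id=NULL, no match -> kept with NULL
  - product 6 (Router): category_id=1 -> matches Kitchen
  - product 7 (Mouse): category_id=1 -> matches Kitchen
  - product 8 (Notebook): category_id=3 -> matches Sports
All 8 rows appear; 2 have NULL category.

SQL:
SELECT a.name, b.name AS category
FROM products a
LEFT JOIN categories b ON a.category_id = b.id

Result:
name     | category   
---------+------------
Charger  | Electronics
Keyboard | Sports     
Chair    | Sports     
Webcam   | NULL       
Monitor  | NULL       
Router   | Kitchen    
Mouse    | Kitchen    
Notebook | Sports     


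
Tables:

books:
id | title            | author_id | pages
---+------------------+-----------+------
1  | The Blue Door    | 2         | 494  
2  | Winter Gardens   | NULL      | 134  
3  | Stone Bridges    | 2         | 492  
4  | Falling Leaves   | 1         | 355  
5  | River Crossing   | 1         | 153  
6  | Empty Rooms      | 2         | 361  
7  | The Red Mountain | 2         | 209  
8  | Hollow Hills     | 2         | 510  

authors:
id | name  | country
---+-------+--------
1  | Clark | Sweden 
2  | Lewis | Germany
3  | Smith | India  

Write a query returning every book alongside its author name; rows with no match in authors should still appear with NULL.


LEFT JOIN keeps every row from books (the left table); where author_id has no match in authors, the author columns become NULL. Walk through each book:
  - book 1 (The Blue Door): author_id=2 -> matches Lewis
  - book 2 (Winter Gardens): author_id=NULL, no match -> kept with NULL
  - book 3 (Stone Bridges): author_id=2 -> matches Lewis
  - book 4 (Falling Leaves): author_id=1 -> matches Clark
  - book 5 (River Crossing): author_id=1 -> matches Clark
  - book 6 (Empty Rooms): author_id=2 -> matches Lewis
  - book 7 (The Red Mountain): author_id=2 -> matches Lewis
  - book 8 (Hollow Hills): author_id=2 -> matches Lewis
All 8 rows appear; 1 has NULL author.

SQL:
SELECT a.title, b.name AS author
FROM books a
LEFT JOIN authors b ON a.author_id = b.id

Result:
title            | author
-----------------+-------
The Blue Door    | Lewis 
Winter Gardens   | NULL  
Stone Bridges    | Lewis 
Falling Leaves   | Clark 
River Crossing   | Clark 
Empty Rooms      | Lewis 
The Red Mountain | Lewis 
Hollow Hills     | Lewis 


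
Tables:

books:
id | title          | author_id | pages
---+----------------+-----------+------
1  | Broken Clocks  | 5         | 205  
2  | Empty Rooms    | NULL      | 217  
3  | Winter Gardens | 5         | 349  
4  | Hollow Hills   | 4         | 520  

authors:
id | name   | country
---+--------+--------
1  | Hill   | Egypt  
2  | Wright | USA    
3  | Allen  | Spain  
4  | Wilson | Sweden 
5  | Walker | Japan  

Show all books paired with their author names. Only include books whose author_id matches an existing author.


INNER JOIN keeps only books rows whose author_id matches an id in authors. Walk through each book:
  - book 1 (Broken Clocks): author_id=5 -> matches Walker
  - book 2 (Empty Rooms): author_id=NULL, no match -> dropped
  - book 3 (Winter Gardens): author_id=5 -> matches Walker
  - book 4 (Hollow Hills): author_id=4 -> matches Wilson
So 1 of 4 rows is dropped.

SQL:
SELECT a.title, b.name AS author
FROM books a
INNER JOIN authors b ON a.author_id = b.id

Result:
title          | author
---------------+-------
Broken Clocks  | Walker
Winter Gardens | Walker
Hollow Hills   | Wilson


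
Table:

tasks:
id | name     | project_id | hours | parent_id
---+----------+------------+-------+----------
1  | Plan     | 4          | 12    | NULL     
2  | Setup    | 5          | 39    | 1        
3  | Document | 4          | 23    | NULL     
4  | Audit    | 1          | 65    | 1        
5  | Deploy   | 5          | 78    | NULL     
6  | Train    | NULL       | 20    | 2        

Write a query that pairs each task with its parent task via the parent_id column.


This is a self-join: tasks is joined to a second copy of itself, matching each row's parent_id to another row's id. Use LEFT JOIN so rows with parent_id=NULL are kept.
  - task 1 (Plan): parent_id=NULL -> NULL
  - task 2 (Setup): parent_id=1 -> Plan
  - task 3 (Document): parent_id=NULL -> NULL
  - task 4 (Audit): parent_id=1 -> Plan
  - task 5 (Deploy): parent_id=NULL -> NULL
  - task 6 (Train): parent_id=2 -> Setup

SQL:
SELECT a.name AS item, b.name AS parent
FROM tasks a
LEFT JOIN tasks b ON a.parent_id = b.id

Result:
item     | parent
---------+-------
Plan     | NULL  
Setup    | Plan  
Document | NULL  
Audit    | Plan  
Deploy   | NULL  
Train    | Setup 


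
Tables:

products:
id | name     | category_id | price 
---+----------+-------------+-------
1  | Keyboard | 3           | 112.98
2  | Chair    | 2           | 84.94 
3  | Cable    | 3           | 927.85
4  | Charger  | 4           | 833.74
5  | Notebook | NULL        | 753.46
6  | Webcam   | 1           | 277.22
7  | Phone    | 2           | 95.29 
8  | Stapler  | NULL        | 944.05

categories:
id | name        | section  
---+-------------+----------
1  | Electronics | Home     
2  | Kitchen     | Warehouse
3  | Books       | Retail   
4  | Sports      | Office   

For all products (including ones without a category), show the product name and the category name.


LEFT JOIN keeps every row from products (the left table); where category_id has no match in categories, the category columns become NULL. Walk through each product:
  - product 1 (Keyboard): category_id=3 -> matches Books
  - product 2 (Chair): category_id=2 -> matches Kitchen
  - product 3 (Cable): category_id=3 -> matches Books
  - product 4 (Charger): category_id=4 -> matches Sports
  - product 5 (Notebook): category_id=NULL, no match -> kept with NULL
  - product 6 (Webcam): category_id=1 -> matches Electronics
  - product 7 (Phone): category_id=2 -> matches Kitchen
  - product 8 (Stapler): category_id=NULL, no match -> kept with NULL
All 8 rows appear; 2 have NULL category.

SQL:
SELECT a.name, b.name AS category
FROM products a
LEFT JOIN categories b ON a.category_id = b.id

Result:
name     | category   
---------+------------
Keyboard | Books      
Chair    | Kitchen    
Cable    | Books      
Charger  | Sports     
Notebook | NULL       
Webcam   | Electronics
Phone    | Kitchen    
Stapler  | NULL       


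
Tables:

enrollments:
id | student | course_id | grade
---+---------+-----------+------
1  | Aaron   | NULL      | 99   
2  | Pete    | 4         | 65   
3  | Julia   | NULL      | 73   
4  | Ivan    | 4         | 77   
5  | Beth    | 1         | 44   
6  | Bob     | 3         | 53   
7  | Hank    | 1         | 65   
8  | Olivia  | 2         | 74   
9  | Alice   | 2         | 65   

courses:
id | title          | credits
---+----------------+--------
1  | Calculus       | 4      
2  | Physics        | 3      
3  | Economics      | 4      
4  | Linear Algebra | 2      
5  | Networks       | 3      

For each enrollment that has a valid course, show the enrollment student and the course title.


INNER JOIN keeps only enrollments rows whose course_id matches an id in courses. Walk through each enrollment:
  - enrollment 1 (Aaron): course_id=NULL, no match -> dropped
  - enrollment 2 (Pete): course_id=4 -> matches Linear Algebra
  - enrollment 3 (Julia): course_id=NULL, no match -> dropped
  - enrollment 4 (Ivan): course_id=4 -> matches Linear Algebra
  - enrollment 5 (Beth): course_id=1 -> matches Calculus
  - enrollment 6 (Bob): course_id=3 -> matches Economics
  - enrollment 7 (Hank): course_id=1 -> matches Calculus
  - enrollment 8 (Olivia): course_id=2 -> matches Physics
  - enrollment 9 (Alice): course_id=2 -> matches Physics
So 2 of 9 rows are dropped.

SQL:
SELECT a.student, b.title AS course
FROM enrollments a
INNER JOIN courses b ON a.course_id = b.id

Result:
student | course        
--------+---------------
Pete    | Linear Algebra
Ivan    | Linear Algebra
Beth    | Calculus      
Bob     | Economics     
Hank    | Calculus      
Olivia  | Physics       
Alice   | Physics       


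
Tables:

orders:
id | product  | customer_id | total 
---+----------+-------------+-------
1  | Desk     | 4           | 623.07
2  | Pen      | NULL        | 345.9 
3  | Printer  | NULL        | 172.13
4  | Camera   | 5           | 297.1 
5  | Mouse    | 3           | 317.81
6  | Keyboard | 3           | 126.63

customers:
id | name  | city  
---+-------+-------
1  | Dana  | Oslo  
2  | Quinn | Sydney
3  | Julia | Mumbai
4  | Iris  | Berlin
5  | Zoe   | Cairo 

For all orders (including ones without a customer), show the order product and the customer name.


LEFT JOIN keeps every row from orders (the left table); where customer_id has no match in customers, the customer columns become NULL. Walk through each order:
  - order 1 (Desk): customer_id=4 -> matches Iris
  - order 2 (Pen): customer_id=NULL, no match -> kept with NULL
  - order 3 (Printer): customer_id=NULL, no match -> kept with NULL
  - order 4 (Camera): customer_id=5 -> matches Zoe
  - order 5 (Mouse): customer_id=3 -> matches Julia
  - order 6 (Keyboard): customer_id=3 -> matches Julia
All 6 rows appear; 2 have NULL customer.

SQL:
SELECT a.product, b.name AS customer
FROM orders a
LEFT JOIN customers b ON a.customer_id = b.id

Result:
product  | customer
---------+---------
Desk     | Iris    
Pen      | NULL    
Printer  | NULL    
Camera   | Zoe     
Mouse    | Julia   
Keyboard | Julia   
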